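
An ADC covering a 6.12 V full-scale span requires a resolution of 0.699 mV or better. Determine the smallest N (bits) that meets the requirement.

Number of steps required ≥ 6.12 V / 0.699 mV = 8755.36.
Need 2^N ≥ 8755.36; 2^13 = 8192, 2^14 = 16384.
Minimum N = 14.

14 bits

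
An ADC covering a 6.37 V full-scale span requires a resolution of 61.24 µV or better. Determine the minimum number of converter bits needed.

17 bits

Number of steps required ≥ 6.37 V / 61.24 µV = 104016.98.
Need 2^N ≥ 104016.98; 2^16 = 65536, 2^17 = 131072.
Minimum N = 17.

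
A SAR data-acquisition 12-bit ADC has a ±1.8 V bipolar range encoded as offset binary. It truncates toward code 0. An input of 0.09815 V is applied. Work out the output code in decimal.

code 2159

LSB = 3.6 V / 4096 = 0.879 mV.
Input sits at 2159.673 steps above V_low.
⌊·⌋(2159.673) = 2159.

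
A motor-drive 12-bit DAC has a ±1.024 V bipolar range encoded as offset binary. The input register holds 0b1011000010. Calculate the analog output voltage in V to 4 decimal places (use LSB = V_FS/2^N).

-0.6710 V

LSB = 2.048 V / 2^12 = 0.500 mV.
Code 0b1011000010 = 706 decimal.
V_out = (−1.024) + 706 × 0.0005 V = -0.671 V.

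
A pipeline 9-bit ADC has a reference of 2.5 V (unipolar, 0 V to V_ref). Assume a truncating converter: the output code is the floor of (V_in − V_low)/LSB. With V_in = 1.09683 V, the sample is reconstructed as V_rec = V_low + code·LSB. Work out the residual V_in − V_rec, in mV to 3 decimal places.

LSB = 2.5/2^9 = 4.883 mV.
(1.09683 − 0)/0.00488281 = 224.6308; ⌊·⌋ gives code 224.
Code 224 maps back to 0 + 224×0.00488281 V = 1.09375 V.
Error = 1.09683 − 1.09375 = 0.00308 V = 3.080 mV.

3.080 mV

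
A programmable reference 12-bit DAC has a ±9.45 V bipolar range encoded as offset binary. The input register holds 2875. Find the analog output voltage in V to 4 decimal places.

LSB = 18.9 V / 2^12 = 4.614 mV.
V_out = (−9.45) + 2875 × 0.00461426 V = 3.81599 V.

3.8160 V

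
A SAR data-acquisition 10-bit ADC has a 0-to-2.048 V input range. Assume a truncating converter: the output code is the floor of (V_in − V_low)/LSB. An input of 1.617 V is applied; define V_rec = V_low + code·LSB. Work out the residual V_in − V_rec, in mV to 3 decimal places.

1.000 mV

Step size: 2.048 V ÷ 2^10 = 2.000 mV.
Scaled input = 808.5000 LSBs, so code = 808.
V_rec = 0 + 808·0.002 = 1.616 V.
Error = 1.617 − 1.616 = 0.001 V = 1.000 mV.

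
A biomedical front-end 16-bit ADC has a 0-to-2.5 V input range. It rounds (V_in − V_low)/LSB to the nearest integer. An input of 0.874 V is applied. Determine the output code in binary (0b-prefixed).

code 0b101100101111111 (decimal 22911)

With 65536 levels over 2.5 V, one step is 38.15 µV.
(0.874 − 0) / 3.8147e-05 = 22911.386 LSBs.
Round → code 22911.
In binary (0b-prefixed): 0b101100101111111.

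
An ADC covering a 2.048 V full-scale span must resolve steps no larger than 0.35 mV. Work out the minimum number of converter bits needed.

13 bits

Number of steps required ≥ 2.048 V / 0.35 mV = 5851.43.
Need 2^N ≥ 5851.43; 2^12 = 4096, 2^13 = 8192.
Minimum N = 13.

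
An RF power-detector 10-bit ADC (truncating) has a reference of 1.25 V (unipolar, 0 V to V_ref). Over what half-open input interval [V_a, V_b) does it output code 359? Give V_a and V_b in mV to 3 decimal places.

[438.232 mV, 439.453 mV)

LSB = 1.25/2^10 = 1.221 mV.
V_a = V_low + 359·LSB = 0.438232 V; V_b = V_low + 360·LSB = 0.439453 V.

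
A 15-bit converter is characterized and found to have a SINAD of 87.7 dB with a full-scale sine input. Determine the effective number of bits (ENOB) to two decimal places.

ENOB = (SINAD − 1.76) / 6.02 = (87.7 − 1.76)/6.02 = 14.276.

14.28 bits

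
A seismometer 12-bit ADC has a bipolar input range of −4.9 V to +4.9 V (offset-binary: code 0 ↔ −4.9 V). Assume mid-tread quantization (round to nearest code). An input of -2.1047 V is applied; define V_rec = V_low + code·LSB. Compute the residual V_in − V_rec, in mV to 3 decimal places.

One LSB is 9.8 V / 4096 = 2.393 mV.
Scaled input = 1168.3213 LSBs, so code = 1168.
Reconstructed: -2.1054688 V.
Difference: 0.00076875 V → 0.769 mV.

0.769 mV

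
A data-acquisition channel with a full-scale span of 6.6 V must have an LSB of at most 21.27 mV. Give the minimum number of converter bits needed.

9 bits

Number of steps required ≥ 6.6 V / 21.27 mV = 310.30.
Need 2^N ≥ 310.30; 2^8 = 256, 2^9 = 512.
Minimum N = 9.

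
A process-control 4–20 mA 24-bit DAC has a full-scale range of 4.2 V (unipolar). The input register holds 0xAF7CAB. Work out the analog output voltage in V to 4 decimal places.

2.8791 V

LSB = 4.2 V / 2^24 = 0.25 µV.
Code 0xAF7CAB = 11500715 decimal.
V_out = 0 + 11500715 × 2.5034e-07 V = 2.87908 V.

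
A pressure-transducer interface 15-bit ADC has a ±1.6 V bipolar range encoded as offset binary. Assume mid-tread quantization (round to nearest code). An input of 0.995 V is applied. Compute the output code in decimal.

With 32768 levels over 3.2 V, one step is 97.66 µV.
(0.995 − (−1.6)) / 9.76563e-05 = 26572.800 LSBs.
round(26572.800) = 26573.

code 26573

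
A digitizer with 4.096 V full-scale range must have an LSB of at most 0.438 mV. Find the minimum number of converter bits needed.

14 bits

Number of steps required ≥ 4.096 V / 0.438 mV = 9351.60.
Need 2^N ≥ 9351.60; 2^13 = 8192, 2^14 = 16384.
Minimum N = 14.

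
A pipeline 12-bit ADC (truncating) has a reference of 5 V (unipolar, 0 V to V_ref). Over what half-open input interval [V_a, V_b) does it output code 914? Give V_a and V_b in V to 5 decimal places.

[1.11572 V, 1.11694 V)

LSB = 5/2^12 = 1.221 mV.
V_a = V_low + 914·LSB = 1.11572 V; V_b = V_low + 915·LSB = 1.11694 V.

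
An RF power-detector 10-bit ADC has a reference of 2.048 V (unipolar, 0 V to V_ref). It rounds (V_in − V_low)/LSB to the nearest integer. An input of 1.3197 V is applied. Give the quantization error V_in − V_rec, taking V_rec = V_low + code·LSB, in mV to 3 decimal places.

-0.300 mV

LSB = 2.048/2^10 = 2.000 mV.
Scaled input = 659.8500 LSBs, so code = 660.
Code 660 maps back to 0 + 660×0.002 V = 1.32 V.
V_in − V_rec = -0.0003 V = -0.300 mV.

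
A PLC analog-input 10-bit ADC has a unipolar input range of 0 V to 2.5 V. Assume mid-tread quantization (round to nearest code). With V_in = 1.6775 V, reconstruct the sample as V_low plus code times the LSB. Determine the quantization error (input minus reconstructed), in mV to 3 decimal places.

One LSB is 2.5 V / 1024 = 2.441 mV.
(1.6775 − 0)/0.00244141 = 687.1040; round gives code 687.
V_rec = 0 + 687·0.00244141 = 1.6772461 V.
V_in − V_rec = 0.000253906 V = 0.254 mV.

0.254 mV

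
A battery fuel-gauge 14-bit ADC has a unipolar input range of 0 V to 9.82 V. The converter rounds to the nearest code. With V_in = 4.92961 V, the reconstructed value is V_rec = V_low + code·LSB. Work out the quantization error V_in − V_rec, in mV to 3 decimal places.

-0.169 mV

LSB = 9.82/2^14 = 0.599 mV.
(V_in − V_low)/LSB = (4.92961 − 0)/0.000599365 = 8224.7179 → code 8225 (round).
Reconstructed: 4.9297791 V.
Error = 4.92961 − 4.9297791 = -0.000169053 V = -0.169 mV.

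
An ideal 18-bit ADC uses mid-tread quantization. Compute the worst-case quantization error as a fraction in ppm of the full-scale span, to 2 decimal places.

Rounding → worst-case error = ½ LSB = V_FS/2^19, so 1e+06/524288 = 1.90735 ppm of full scale.

1.91 ppm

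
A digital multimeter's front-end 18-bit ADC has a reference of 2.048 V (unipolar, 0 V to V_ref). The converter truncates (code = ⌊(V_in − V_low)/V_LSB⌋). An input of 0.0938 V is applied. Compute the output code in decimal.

Full-scale span = 2.048 V; LSB = 2.048/2^18 = 7.81 µV.
(0.0938 − 0) / 7.8125e-06 = 12006.400 LSBs.
⌊·⌋(12006.400) = 12006.

code 12006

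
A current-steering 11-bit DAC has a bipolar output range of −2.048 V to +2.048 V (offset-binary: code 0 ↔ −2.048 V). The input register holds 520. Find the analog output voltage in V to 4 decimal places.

-1.0080 V

LSB = 4.096 V / 2^11 = 2.000 mV.
V_out = (−2.048) + 520 × 0.002 V = -1.008 V.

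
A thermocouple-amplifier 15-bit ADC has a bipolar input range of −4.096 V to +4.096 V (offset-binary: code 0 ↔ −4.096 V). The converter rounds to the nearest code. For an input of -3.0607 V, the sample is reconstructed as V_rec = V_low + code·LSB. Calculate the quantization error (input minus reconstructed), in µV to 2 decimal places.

LSB = 8.192/2^15 = 250.00 µV.
(V_in − V_low)/LSB = (-3.0607 − (−4.096))/0.00025 = 4141.2000 → code 4141 (round).
Code 4141 maps back to (−4.096) + 4141×0.00025 V = -3.06075 V.
Error = -3.0607 − (−3.06075) = 5e-05 V = 50.00 µV.

50.00 µV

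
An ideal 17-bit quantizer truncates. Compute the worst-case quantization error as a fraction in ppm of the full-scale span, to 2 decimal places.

Truncating → worst-case error = 1 LSB = V_FS/2^17, so 1e+06/131072 = 7.62939 ppm of full scale.

7.63 ppm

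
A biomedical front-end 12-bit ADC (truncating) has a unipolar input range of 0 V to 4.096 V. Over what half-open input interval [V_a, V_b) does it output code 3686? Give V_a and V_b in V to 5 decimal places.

LSB = 4.096/2^12 = 1.000 mV.
V_a = V_low + 3686·LSB = 3.686 V; V_b = V_low + 3687·LSB = 3.687 V.

[3.68600 V, 3.68700 V)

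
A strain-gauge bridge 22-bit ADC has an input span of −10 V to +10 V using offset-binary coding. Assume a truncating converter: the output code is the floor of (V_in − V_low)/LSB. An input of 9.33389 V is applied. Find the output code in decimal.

code 4054610

Full-scale span = 20 V; LSB = 20/2^22 = 4.77 µV.
Input sits at 4054610.608 steps above V_low.
Floor → code 4054610.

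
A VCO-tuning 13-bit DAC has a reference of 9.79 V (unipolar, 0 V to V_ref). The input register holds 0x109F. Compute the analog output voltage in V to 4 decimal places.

LSB = 9.79 V / 2^13 = 1.195 mV.
Code 0x109F = 4255 decimal.
V_out = 0 + 4255 × 0.00119507 V = 5.08502 V.

5.0850 V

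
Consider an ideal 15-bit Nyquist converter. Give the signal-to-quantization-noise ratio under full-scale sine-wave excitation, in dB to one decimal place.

92.1 dB

SNR ≈ 6.02·N + 1.76 dB = 6.02·15 + 1.76 = 92.06 dB.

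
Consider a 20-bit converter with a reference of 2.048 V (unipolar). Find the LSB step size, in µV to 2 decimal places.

1.95 µV

Full-scale span = 2.048 V.
LSB = 2.048 / 2^20 = 2.048 / 1048576 = 1.95313e-06 V = 1.95 µV.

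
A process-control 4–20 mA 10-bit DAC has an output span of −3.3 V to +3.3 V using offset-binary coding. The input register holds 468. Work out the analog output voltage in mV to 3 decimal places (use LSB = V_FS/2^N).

-283.594 mV

LSB = 6.6 V / 2^10 = 6.445 mV.
V_out = (−3.3) + 468 × 0.00644531 V = -0.283594 V.
= -283.594 mV.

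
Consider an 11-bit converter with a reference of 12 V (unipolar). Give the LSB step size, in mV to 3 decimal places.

Full-scale span = 12 V.
LSB = 12 / 2^11 = 12 / 2048 = 0.00585938 V = 5.859 mV.

5.859 mV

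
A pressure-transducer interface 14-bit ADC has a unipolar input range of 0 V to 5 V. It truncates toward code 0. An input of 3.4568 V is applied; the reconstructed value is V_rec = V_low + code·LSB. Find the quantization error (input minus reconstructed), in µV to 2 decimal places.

One LSB is 5 V / 16384 = 305.18 µV.
Scaled input = 11327.2422 LSBs, so code = 11327.
Reconstructed: 3.4567261 V.
V_in − V_rec = 7.39258e-05 V = 73.93 µV.

73.93 µV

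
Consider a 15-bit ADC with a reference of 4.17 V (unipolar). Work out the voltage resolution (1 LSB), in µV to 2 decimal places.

127.26 µV

Full-scale span = 4.17 V.
LSB = 4.17 / 2^15 = 4.17 / 32768 = 0.000127258 V = 127.26 µV.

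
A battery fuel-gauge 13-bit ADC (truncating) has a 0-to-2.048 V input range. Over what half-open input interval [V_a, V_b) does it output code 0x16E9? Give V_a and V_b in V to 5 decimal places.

[1.46625 V, 1.46650 V)

LSB = 2.048/2^13 = 250.00 µV.
Code 0x16E9 = 5865 decimal.
V_a = V_low + 5865·LSB = 1.46625 V; V_b = V_low + 5866·LSB = 1.4665 V.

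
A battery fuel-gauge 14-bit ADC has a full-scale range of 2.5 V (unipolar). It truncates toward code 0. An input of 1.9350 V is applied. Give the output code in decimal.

code 12681

Full-scale span = 2.5 V; LSB = 2.5/2^14 = 152.59 µV.
(V_in − V_low)/LSB = (1.9350 − 0) / 0.000152588 = 12681.216.
So the output code is 12681.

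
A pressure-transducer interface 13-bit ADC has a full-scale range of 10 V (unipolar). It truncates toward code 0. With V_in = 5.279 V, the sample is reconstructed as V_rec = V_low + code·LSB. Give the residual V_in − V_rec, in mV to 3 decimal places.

0.680 mV

LSB = 10/2^13 = 1.221 mV.
(5.279 − 0)/0.0012207 = 4324.5568; ⌊·⌋ gives code 4324.
Code 4324 maps back to 0 + 4324×0.0012207 V = 5.2783203 V.
V_in − V_rec = 0.000679687 V = 0.680 mV.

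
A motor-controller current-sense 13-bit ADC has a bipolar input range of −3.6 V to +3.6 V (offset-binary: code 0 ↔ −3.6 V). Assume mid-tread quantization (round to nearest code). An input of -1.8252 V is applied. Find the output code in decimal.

code 2019

With 8192 levels over 7.2 V, one step is 0.879 mV.
(V_in − V_low)/LSB = (-1.8252 − (−3.6)) / 0.000878906 = 2019.328.
Round → code 2019.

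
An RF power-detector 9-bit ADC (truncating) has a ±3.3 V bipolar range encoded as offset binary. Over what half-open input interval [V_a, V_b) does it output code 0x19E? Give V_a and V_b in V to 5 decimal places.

LSB = 6.6/2^9 = 12.891 mV.
Code 0x19E = 414 decimal.
V_a = V_low + 414·LSB = 2.03672 V; V_b = V_low + 415·LSB = 2.04961 V.

[2.03672 V, 2.04961 V)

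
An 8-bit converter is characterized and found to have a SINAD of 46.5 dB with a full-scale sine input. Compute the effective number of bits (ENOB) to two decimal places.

7.43 bits

ENOB = (SINAD − 1.76) / 6.02 = (46.5 − 1.76)/6.02 = 7.432.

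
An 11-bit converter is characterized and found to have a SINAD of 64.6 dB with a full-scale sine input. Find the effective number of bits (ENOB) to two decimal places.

10.44 bits

ENOB = (SINAD − 1.76) / 6.02 = (64.6 − 1.76)/6.02 = 10.439.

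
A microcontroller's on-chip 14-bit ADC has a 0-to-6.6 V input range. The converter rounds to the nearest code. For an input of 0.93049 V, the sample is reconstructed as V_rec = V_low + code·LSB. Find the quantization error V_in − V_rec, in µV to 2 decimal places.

-51.99 µV

LSB = 6.6/2^14 = 402.83 µV.
Scaled input = 2309.8709 LSBs, so code = 2310.
Reconstructed: 0.93054199 V.
Difference: -5.19922e-05 V → -51.99 µV.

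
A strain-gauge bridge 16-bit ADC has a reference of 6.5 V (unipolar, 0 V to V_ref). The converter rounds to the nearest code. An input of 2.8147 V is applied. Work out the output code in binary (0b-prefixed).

code 0b110111011011011 (decimal 28379)

With 65536 levels over 6.5 V, one step is 99.18 µV.
Input sits at 28379.104 steps above V_low.
Round → code 28379.
In binary (0b-prefixed): 0b110111011011011.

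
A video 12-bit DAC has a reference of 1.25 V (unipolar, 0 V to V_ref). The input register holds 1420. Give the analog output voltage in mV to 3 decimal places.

433.350 mV

LSB = 1.25 V / 2^12 = 305.18 µV.
V_out = 0 + 1420 × 0.000305176 V = 0.43335 V.
= 433.350 mV.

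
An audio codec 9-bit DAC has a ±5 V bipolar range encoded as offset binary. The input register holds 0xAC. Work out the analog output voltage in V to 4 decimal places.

-1.6406 V

LSB = 10 V / 2^9 = 19.531 mV.
Code 0xAC = 172 decimal.
V_out = (−5) + 172 × 0.0195312 V = -1.64062 V.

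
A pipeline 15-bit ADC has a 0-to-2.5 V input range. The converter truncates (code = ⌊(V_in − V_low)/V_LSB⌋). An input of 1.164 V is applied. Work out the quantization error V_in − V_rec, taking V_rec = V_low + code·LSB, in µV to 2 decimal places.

59.57 µV

LSB = 2.5/2^15 = 76.29 µV.
(V_in − V_low)/LSB = (1.164 − 0)/7.62939e-05 = 15256.7808 → code 15256 (floor).
V_rec = 0 + 15256·7.62939e-05 = 1.1639404 V.
Error = 1.164 − 1.1639404 = 5.95703e-05 V = 59.57 µV.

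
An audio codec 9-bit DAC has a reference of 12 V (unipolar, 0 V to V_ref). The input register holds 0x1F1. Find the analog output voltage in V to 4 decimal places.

11.6484 V

LSB = 12 V / 2^9 = 23.438 mV.
Code 0x1F1 = 497 decimal.
V_out = 0 + 497 × 0.0234375 V = 11.6484 V.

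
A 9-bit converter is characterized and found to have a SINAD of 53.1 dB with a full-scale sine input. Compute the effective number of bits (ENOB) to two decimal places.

ENOB = (SINAD − 1.76) / 6.02 = (53.1 − 1.76)/6.02 = 8.528.

8.53 bits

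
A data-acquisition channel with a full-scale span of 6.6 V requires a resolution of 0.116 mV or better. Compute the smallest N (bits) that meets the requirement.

16 bits

Number of steps required ≥ 6.6 V / 0.116 mV = 56896.55.
Need 2^N ≥ 56896.55; 2^15 = 32768, 2^16 = 65536.
Minimum N = 16.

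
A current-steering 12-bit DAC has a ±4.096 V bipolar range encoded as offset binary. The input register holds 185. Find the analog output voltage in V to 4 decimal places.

-3.7260 V

LSB = 8.192 V / 2^12 = 2.000 mV.
V_out = (−4.096) + 185 × 0.002 V = -3.726 V.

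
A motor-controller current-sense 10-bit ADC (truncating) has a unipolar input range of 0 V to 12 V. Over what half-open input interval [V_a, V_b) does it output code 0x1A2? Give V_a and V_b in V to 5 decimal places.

LSB = 12/2^10 = 11.719 mV.
Code 0x1A2 = 418 decimal.
V_a = V_low + 418·LSB = 4.89844 V; V_b = V_low + 419·LSB = 4.91016 V.

[4.89844 V, 4.91016 V)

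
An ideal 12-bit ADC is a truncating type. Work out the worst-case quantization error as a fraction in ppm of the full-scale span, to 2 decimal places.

Truncating → worst-case error = 1 LSB = V_FS/2^12, so 1e+06/4096 = 244.141 ppm of full scale.

244.14 ppm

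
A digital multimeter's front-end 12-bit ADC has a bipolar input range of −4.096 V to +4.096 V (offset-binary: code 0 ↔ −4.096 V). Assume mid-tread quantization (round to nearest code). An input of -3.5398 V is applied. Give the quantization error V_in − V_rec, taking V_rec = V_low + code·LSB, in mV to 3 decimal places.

0.200 mV

LSB = 8.192/2^12 = 2.000 mV.
(V_in − V_low)/LSB = (-3.5398 − (−4.096))/0.002 = 278.1000 → code 278 (round).
Reconstructed: -3.54 V.
Error = -3.5398 − (−3.54) = 0.0002 V = 0.200 mV.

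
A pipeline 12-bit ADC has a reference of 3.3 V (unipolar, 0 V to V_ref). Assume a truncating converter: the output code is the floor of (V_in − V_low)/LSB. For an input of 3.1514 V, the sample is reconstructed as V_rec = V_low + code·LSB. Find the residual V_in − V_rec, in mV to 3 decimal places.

One LSB is 3.3 V / 4096 = 0.806 mV.
(V_in − V_low)/LSB = (3.1514 − 0)/0.000805664 = 3911.5559 → code 3911 (floor).
V_rec = 0 + 3911·0.000805664 = 3.1509521 V.
Error = 3.1514 − 3.1509521 = 0.000447852 V = 0.448 mV.

0.448 mV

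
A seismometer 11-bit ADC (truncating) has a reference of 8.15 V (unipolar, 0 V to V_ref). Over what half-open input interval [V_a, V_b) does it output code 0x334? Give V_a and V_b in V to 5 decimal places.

LSB = 8.15/2^11 = 3.979 mV.
Code 0x334 = 820 decimal.
V_a = V_low + 820·LSB = 3.26318 V; V_b = V_low + 821·LSB = 3.26716 V.

[3.26318 V, 3.26716 V)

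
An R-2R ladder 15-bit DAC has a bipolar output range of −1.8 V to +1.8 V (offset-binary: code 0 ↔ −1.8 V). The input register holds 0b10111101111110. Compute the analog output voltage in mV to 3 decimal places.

-464.282 mV

LSB = 3.6 V / 2^15 = 109.86 µV.
Code 0b10111101111110 = 12158 decimal.
V_out = (−1.8) + 12158 × 0.000109863 V = -0.464282 V.
= -464.282 mV.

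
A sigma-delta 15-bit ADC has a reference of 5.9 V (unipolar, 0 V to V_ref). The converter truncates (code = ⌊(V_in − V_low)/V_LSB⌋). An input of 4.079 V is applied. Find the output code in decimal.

With 32768 levels over 5.9 V, one step is 180.05 µV.
(V_in − V_low)/LSB = (4.079 − 0) / 0.000180054 = 22654.351.
So the output code is 22654.

code 22654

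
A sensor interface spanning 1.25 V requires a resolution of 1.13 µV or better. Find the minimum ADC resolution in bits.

21 bits

Number of steps required ≥ 1.25 V / 1.13 µV = 1106194.69.
Need 2^N ≥ 1106194.69; 2^20 = 1048576, 2^21 = 2097152.
Minimum N = 21.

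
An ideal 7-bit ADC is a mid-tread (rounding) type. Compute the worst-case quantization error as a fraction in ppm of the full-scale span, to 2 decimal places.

3906.25 ppm

Rounding → worst-case error = ½ LSB = V_FS/2^8, so 1e+06/256 = 3906.25 ppm of full scale.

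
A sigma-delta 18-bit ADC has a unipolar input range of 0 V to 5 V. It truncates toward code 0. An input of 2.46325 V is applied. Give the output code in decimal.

code 129145

Full-scale span = 5 V; LSB = 5/2^18 = 19.07 µV.
(V_in − V_low)/LSB = (2.46325 − 0) / 1.90735e-05 = 129145.242.
So the output code is 129145.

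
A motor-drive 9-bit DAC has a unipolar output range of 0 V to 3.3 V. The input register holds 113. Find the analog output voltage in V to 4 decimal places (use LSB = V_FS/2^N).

LSB = 3.3 V / 2^9 = 6.445 mV.
V_out = 0 + 113 × 0.00644531 V = 0.72832 V.

0.7283 V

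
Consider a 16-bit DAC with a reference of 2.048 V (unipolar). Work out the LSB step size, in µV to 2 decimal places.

31.25 µV

Full-scale span = 2.048 V.
LSB = 2.048 / 2^16 = 2.048 / 65536 = 3.125e-05 V = 31.25 µV.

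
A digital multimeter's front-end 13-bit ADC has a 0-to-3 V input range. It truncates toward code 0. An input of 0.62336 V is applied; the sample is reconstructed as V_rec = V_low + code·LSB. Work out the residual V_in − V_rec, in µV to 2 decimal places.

68.98 µV

Step size: 3 V ÷ 2^13 = 366.21 µV.
(V_in − V_low)/LSB = (0.62336 − 0)/0.000366211 = 1702.1884 → code 1702 (floor).
Code 1702 maps back to 0 + 1702×0.000366211 V = 0.62329102 V.
V_in − V_rec = 6.89844e-05 V = 68.98 µV.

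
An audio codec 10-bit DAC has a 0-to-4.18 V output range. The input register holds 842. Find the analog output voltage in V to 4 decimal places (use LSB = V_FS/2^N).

LSB = 4.18 V / 2^10 = 4.082 mV.
V_out = 0 + 842 × 0.00408203 V = 3.43707 V.

3.4371 V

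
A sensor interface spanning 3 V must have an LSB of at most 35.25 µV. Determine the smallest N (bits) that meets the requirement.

17 bits

Number of steps required ≥ 3 V / 35.25 µV = 85106.38.
Need 2^N ≥ 85106.38; 2^16 = 65536, 2^17 = 131072.
Minimum N = 17.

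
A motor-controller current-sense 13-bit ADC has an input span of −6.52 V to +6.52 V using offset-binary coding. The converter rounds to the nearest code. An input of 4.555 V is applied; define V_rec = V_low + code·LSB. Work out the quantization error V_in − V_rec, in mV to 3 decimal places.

-0.723 mV

LSB = 13.04/2^13 = 1.592 mV.
Scaled input = 6957.5460 LSBs, so code = 6958.
V_rec = (−6.52) + 6958·0.0015918 = 4.5557227 V.
Difference: -0.000722656 V → -0.723 mV.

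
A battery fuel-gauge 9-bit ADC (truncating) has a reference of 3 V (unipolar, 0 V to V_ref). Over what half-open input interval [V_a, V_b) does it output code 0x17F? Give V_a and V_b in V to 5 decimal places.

[2.24414 V, 2.25000 V)

LSB = 3/2^9 = 5.859 mV.
Code 0x17F = 383 decimal.
V_a = V_low + 383·LSB = 2.24414 V; V_b = V_low + 384·LSB = 2.25 V.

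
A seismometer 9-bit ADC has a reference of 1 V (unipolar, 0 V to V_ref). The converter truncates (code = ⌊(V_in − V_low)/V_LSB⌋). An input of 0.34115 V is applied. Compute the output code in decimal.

code 174

LSB = 1 V / 512 = 1.953 mV.
(V_in − V_low)/LSB = (0.34115 − 0) / 0.00195312 = 174.669.
Floor → code 174.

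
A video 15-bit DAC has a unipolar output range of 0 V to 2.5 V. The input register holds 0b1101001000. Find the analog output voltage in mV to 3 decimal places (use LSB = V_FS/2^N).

64.087 mV

LSB = 2.5 V / 2^15 = 76.29 µV.
Code 0b1101001000 = 840 decimal.
V_out = 0 + 840 × 7.62939e-05 V = 0.0640869 V.
= 64.087 mV.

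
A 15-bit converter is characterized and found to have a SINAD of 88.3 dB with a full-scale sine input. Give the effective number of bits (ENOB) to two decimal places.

ENOB = (SINAD − 1.76) / 6.02 = (88.3 − 1.76)/6.02 = 14.375.

14.38 bits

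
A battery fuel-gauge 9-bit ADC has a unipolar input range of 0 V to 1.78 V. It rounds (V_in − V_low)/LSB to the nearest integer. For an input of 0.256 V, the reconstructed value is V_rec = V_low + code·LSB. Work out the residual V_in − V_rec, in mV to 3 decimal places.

-1.266 mV

Step size: 1.78 V ÷ 2^9 = 3.477 mV.
(V_in − V_low)/LSB = (0.256 − 0)/0.00347656 = 73.6360 → code 74 (round).
V_rec = 0 + 74·0.00347656 = 0.25726562 V.
Error = 0.256 − 0.25726562 = -0.00126563 V = -1.266 mV.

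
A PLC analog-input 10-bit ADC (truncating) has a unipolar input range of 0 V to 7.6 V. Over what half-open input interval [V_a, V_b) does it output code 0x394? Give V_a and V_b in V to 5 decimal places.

LSB = 7.6/2^10 = 7.422 mV.
Code 0x394 = 916 decimal.
V_a = V_low + 916·LSB = 6.79844 V; V_b = V_low + 917·LSB = 6.80586 V.

[6.79844 V, 6.80586 V)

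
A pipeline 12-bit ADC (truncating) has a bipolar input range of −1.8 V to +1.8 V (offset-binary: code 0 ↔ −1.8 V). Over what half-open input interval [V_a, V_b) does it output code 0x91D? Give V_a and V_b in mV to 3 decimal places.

LSB = 3.6/2^12 = 0.879 mV.
Code 0x91D = 2333 decimal.
V_a = V_low + 2333·LSB = 0.250488 V; V_b = V_low + 2334·LSB = 0.251367 V.

[250.488 mV, 251.367 mV)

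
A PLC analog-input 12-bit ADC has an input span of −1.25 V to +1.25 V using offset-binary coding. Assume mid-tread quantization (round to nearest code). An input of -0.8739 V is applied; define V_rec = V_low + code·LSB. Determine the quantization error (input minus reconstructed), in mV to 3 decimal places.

0.123 mV

Step size: 2.5 V ÷ 2^12 = 0.610 mV.
(-0.8739 − (−1.25))/0.000610352 = 616.2022; round gives code 616.
Code 616 maps back to (−1.25) + 616×0.000610352 V = -0.87402344 V.
Error = -0.8739 − (−0.87402344) = 0.000123438 V = 0.123 mV.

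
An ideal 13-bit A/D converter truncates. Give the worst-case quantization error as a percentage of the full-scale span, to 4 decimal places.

Truncating → worst-case error = 1 LSB = V_FS/2^13, so 100/8192 = 0.012207 % of full scale.

0.0122 %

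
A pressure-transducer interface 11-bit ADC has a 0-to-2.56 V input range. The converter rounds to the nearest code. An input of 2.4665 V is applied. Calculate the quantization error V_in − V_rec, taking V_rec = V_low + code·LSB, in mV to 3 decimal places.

0.250 mV

Step size: 2.56 V ÷ 2^11 = 1.250 mV.
(2.4665 − 0)/0.00125 = 1973.2000; round gives code 1973.
V_rec = 0 + 1973·0.00125 = 2.46625 V.
Error = 2.4665 − 2.46625 = 0.00025 V = 0.250 mV.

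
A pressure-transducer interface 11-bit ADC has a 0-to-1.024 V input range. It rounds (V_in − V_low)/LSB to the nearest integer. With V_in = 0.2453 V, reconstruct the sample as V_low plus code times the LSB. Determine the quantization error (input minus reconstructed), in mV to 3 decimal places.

-0.200 mV

LSB = 1.024/2^11 = 0.500 mV.
(V_in − V_low)/LSB = (0.2453 − 0)/0.0005 = 490.6000 → code 491 (round).
V_rec = 0 + 491·0.0005 = 0.2455 V.
V_in − V_rec = -0.0002 V = -0.200 mV.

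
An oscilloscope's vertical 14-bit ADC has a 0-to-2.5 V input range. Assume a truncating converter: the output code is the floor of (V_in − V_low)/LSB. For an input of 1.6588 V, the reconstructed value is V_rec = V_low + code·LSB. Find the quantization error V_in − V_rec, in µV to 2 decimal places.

One LSB is 2.5 V / 16384 = 152.59 µV.
(1.6588 − 0)/0.000152588 = 10871.1117; ⌊·⌋ gives code 10871.
Reconstructed: 1.658783 V.
Difference: 1.7041e-05 V → 17.04 µV.

17.04 µV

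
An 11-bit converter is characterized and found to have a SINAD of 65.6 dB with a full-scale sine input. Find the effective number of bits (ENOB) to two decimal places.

ENOB = (SINAD − 1.76) / 6.02 = (65.6 − 1.76)/6.02 = 10.605.

10.60 bits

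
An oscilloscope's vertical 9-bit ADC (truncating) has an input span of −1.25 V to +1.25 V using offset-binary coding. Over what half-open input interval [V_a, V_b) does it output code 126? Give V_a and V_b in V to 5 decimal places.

[-0.63477 V, -0.62988 V)

LSB = 2.5/2^9 = 4.883 mV.
V_a = V_low + 126·LSB = -0.634766 V; V_b = V_low + 127·LSB = -0.629883 V.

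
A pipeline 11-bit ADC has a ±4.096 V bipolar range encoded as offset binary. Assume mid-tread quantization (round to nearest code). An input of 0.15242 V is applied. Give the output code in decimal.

code 1062

LSB = 8.192 V / 2048 = 4.000 mV.
Input sits at 1062.105 steps above V_low.
Round → code 1062.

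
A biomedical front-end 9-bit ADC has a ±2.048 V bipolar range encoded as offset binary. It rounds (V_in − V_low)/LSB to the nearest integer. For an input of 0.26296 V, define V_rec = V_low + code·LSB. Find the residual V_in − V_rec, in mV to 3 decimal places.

-1.040 mV

LSB = 4.096/2^9 = 8.000 mV.
Scaled input = 288.8700 LSBs, so code = 289.
Code 289 maps back to (−2.048) + 289×0.008 V = 0.264 V.
Error = 0.26296 − 0.264 = -0.00104 V = -1.040 mV.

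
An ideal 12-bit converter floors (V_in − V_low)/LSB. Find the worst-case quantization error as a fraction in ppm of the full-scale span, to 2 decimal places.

Truncating → worst-case error = 1 LSB = V_FS/2^12, so 1e+06/4096 = 244.141 ppm of full scale.

244.14 ppm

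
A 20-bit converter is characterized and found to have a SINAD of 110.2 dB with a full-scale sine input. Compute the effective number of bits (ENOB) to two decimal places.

ENOB = (SINAD − 1.76) / 6.02 = (110.2 − 1.76)/6.02 = 18.013.

18.01 bits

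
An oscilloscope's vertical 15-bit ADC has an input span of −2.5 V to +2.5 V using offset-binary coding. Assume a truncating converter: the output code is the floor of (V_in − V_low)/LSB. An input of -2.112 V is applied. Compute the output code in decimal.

code 2542

With 32768 levels over 5 V, one step is 152.59 µV.
(-2.112 − (−2.5)) / 0.000152588 = 2542.797 LSBs.
So the output code is 2542.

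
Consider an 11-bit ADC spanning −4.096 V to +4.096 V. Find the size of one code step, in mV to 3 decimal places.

4.000 mV

Full-scale span = 8.192 V.
LSB = 8.192 / 2^11 = 8.192 / 2048 = 0.004 V = 4.000 mV.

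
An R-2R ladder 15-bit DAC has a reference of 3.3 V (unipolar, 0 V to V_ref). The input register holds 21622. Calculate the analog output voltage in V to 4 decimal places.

2.1775 V

LSB = 3.3 V / 2^15 = 100.71 µV.
V_out = 0 + 21622 × 0.000100708 V = 2.17751 V.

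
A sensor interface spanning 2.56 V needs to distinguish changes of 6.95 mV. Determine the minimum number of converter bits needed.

Number of steps required ≥ 2.56 V / 6.95 mV = 368.35.
Need 2^N ≥ 368.35; 2^8 = 256, 2^9 = 512.
Minimum N = 9.

9 bits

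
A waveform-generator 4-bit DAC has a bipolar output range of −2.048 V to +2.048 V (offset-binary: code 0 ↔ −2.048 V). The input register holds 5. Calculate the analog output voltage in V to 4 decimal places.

-0.7680 V

LSB = 4.096 V / 2^4 = 256.000 mV.
V_out = (−2.048) + 5 × 0.256 V = -0.768 V.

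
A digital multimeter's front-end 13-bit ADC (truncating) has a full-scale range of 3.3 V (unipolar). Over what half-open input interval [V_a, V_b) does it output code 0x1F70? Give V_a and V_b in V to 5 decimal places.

[3.24199 V, 3.24240 V)

LSB = 3.3/2^13 = 402.83 µV.
Code 0x1F70 = 8048 decimal.
V_a = V_low + 8048·LSB = 3.24199 V; V_b = V_low + 8049·LSB = 3.2424 V.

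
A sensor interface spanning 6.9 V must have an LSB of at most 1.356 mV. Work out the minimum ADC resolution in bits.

Number of steps required ≥ 6.9 V / 1.356 mV = 5088.50.
Need 2^N ≥ 5088.50; 2^12 = 4096, 2^13 = 8192.
Minimum N = 13.

13 bits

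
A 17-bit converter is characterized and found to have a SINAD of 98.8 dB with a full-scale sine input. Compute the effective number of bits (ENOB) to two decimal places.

ENOB = (SINAD − 1.76) / 6.02 = (98.8 − 1.76)/6.02 = 16.120.

16.12 bits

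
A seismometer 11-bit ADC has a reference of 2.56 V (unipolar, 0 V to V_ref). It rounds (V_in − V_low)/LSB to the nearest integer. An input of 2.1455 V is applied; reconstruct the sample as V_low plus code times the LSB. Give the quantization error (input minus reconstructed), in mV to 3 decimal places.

0.500 mV

Step size: 2.56 V ÷ 2^11 = 1.250 mV.
(V_in − V_low)/LSB = (2.1455 − 0)/0.00125 = 1716.4000 → code 1716 (round).
Reconstructed: 2.145 V.
V_in − V_rec = 0.0005 V = 0.500 mV.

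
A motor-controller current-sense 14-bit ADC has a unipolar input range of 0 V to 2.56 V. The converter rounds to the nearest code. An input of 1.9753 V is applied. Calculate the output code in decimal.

code 12642

Full-scale span = 2.56 V; LSB = 2.56/2^14 = 156.25 µV.
Input sits at 12641.920 steps above V_low.
round(12641.920) = 12642.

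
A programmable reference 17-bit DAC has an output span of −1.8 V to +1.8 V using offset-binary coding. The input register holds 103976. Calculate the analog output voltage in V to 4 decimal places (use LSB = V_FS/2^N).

1.0558 V

LSB = 3.6 V / 2^17 = 27.47 µV.
V_out = (−1.8) + 103976 × 2.74658e-05 V = 1.05579 V.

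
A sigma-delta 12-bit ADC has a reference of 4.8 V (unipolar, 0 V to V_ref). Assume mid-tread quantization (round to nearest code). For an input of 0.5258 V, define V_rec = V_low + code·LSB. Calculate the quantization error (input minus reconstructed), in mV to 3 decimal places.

-0.372 mV

LSB = 4.8/2^12 = 1.172 mV.
(V_in − V_low)/LSB = (0.5258 − 0)/0.00117187 = 448.6827 → code 449 (round).
Reconstructed: 0.52617187 V.
Difference: -0.000371875 V → -0.372 mV.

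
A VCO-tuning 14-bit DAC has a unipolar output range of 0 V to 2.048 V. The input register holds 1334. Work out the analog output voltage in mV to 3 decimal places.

LSB = 2.048 V / 2^14 = 125.00 µV.
V_out = 0 + 1334 × 0.000125 V = 0.16675 V.
= 166.750 mV.

166.750 mV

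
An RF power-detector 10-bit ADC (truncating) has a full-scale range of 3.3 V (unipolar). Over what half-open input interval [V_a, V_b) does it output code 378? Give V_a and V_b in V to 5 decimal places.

[1.21816 V, 1.22139 V)

LSB = 3.3/2^10 = 3.223 mV.
V_a = V_low + 378·LSB = 1.21816 V; V_b = V_low + 379·LSB = 1.22139 V.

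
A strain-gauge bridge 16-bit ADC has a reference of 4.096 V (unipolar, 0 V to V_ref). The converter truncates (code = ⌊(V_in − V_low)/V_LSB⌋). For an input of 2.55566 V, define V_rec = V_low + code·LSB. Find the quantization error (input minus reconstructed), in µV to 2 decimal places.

35.00 µV

LSB = 4.096/2^16 = 62.50 µV.
Scaled input = 40890.5600 LSBs, so code = 40890.
V_rec = 0 + 40890·6.25e-05 = 2.555625 V.
V_in − V_rec = 3.5e-05 V = 35.00 µV.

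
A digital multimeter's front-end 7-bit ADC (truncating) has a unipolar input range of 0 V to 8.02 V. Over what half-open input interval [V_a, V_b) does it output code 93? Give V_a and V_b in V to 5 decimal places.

LSB = 8.02/2^7 = 62.656 mV.
V_a = V_low + 93·LSB = 5.82703 V; V_b = V_low + 94·LSB = 5.88969 V.

[5.82703 V, 5.88969 V)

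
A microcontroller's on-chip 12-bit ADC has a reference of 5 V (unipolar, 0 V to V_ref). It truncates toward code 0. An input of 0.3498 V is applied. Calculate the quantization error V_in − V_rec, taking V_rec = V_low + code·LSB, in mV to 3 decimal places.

0.679 mV

Step size: 5 V ÷ 2^12 = 1.221 mV.
(0.3498 − 0)/0.0012207 = 286.5562; ⌊·⌋ gives code 286.
Reconstructed: 0.34912109 V.
Error = 0.3498 − 0.34912109 = 0.000678906 V = 0.679 mV.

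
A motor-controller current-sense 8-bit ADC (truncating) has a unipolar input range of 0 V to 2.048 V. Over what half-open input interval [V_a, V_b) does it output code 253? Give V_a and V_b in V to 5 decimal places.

LSB = 2.048/2^8 = 8.000 mV.
V_a = V_low + 253·LSB = 2.024 V; V_b = V_low + 254·LSB = 2.032 V.

[2.02400 V, 2.03200 V)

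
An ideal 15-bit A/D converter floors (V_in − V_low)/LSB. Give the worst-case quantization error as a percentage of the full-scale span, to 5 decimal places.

0.00305 %

Truncating → worst-case error = 1 LSB = V_FS/2^15, so 100/32768 = 0.00305176 % of full scale.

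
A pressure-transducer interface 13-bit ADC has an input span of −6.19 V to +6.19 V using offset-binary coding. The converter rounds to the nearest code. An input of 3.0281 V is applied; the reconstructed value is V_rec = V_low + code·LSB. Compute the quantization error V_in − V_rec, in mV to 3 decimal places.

-0.406 mV

One LSB is 12.38 V / 8192 = 1.511 mV.
(3.0281 − (−6.19))/0.00151123 = 6099.7314; round gives code 6100.
Reconstructed: 3.0285059 V.
V_in − V_rec = -0.000405859 V = -0.406 mV.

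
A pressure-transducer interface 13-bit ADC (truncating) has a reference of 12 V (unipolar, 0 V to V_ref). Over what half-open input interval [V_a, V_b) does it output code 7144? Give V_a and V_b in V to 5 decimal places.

LSB = 12/2^13 = 1.465 mV.
V_a = V_low + 7144·LSB = 10.4648 V; V_b = V_low + 7145·LSB = 10.4663 V.

[10.46484 V, 10.46631 V)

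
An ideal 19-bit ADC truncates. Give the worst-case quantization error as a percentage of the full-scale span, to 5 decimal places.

Truncating → worst-case error = 1 LSB = V_FS/2^19, so 100/524288 = 0.000190735 % of full scale.

0.00019 %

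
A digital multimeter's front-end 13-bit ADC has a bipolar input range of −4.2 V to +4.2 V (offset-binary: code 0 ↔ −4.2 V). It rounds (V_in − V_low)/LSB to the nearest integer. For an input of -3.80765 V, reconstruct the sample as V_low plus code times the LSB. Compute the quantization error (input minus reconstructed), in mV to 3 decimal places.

One LSB is 8.4 V / 8192 = 1.025 mV.
(-3.80765 − (−4.2))/0.00102539 = 382.6347; round gives code 383.
Reconstructed: -3.8072754 V.
V_in − V_rec = -0.000374609 V = -0.375 mV.

-0.375 mV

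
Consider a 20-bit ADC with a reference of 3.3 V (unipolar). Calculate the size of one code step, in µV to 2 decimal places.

3.15 µV

Full-scale span = 3.3 V.
LSB = 3.3 / 2^20 = 3.3 / 1048576 = 3.14713e-06 V = 3.15 µV.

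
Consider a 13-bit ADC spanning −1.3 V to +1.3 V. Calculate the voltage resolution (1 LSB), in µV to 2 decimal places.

317.38 µV

Full-scale span = 2.6 V.
LSB = 2.6 / 2^13 = 2.6 / 8192 = 0.000317383 V = 317.38 µV.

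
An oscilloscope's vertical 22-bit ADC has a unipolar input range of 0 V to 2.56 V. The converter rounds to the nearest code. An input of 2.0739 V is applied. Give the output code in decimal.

code 3397878

LSB = 2.56 V / 4194304 = 0.61 µV.
Input sits at 3397877.760 steps above V_low.
So the output code is 3397878.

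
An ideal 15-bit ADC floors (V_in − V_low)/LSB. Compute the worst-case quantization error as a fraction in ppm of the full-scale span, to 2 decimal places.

30.52 ppm

Truncating → worst-case error = 1 LSB = V_FS/2^15, so 1e+06/32768 = 30.5176 ppm of full scale.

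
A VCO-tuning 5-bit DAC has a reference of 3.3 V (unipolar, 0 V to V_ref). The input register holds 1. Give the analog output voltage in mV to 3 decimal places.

103.125 mV

LSB = 3.3 V / 2^5 = 103.125 mV.
V_out = 0 + 1 × 0.103125 V = 0.103125 V.
= 103.125 mV.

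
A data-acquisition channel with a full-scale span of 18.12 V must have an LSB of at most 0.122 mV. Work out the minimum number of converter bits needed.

18 bits

Number of steps required ≥ 18.12 V / 0.122 mV = 148524.59.
Need 2^N ≥ 148524.59; 2^17 = 131072, 2^18 = 262144.
Minimum N = 18.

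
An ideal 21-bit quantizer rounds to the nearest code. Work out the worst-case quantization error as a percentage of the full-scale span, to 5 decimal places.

Rounding → worst-case error = ½ LSB = V_FS/2^22, so 100/4194304 = 2.38419e-05 % of full scale.

0.00002 %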